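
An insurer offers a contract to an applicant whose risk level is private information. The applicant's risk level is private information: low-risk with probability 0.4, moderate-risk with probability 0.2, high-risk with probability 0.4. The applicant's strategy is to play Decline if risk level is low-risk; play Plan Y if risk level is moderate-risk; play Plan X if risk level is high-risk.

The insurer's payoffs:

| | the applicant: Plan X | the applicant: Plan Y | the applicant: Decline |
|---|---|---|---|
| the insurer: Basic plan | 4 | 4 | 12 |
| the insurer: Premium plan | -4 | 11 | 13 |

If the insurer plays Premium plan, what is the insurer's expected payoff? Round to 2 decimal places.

5.80

E[Premium plan] = 0.4·13 + 0.2·11 + 0.4·(-4) = 5.2 + 2.2 + (-1.6) = 5.8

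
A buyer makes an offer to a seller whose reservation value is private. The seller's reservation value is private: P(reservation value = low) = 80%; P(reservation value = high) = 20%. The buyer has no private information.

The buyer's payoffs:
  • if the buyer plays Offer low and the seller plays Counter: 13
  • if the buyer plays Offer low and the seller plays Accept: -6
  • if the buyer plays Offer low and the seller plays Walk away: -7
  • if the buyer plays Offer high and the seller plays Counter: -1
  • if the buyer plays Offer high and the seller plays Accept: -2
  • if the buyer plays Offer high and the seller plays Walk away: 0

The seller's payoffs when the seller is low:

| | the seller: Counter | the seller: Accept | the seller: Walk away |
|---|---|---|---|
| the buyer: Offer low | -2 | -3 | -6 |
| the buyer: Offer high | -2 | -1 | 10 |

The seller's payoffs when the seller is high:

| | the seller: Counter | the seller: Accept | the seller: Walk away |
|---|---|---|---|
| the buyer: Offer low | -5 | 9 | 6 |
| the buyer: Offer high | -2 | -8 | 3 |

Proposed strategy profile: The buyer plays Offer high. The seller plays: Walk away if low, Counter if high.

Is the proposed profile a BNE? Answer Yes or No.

No

The buyer plays Offer high: E[Offer high] = 0.8·(0) + 0.2·(-1) = -0.2; E[Offer low] = -3. Best-responding. ✓
The seller (reservation value low), facing Offer high: Counter gives -2, Accept gives -1, Walk away gives 10. Proposed Walk away is best. ✓
The seller (reservation value high), facing Offer high: Counter gives -2, Accept gives -8, Walk away gives 3. Proposed Counter is not best — profitable deviation exists. ✗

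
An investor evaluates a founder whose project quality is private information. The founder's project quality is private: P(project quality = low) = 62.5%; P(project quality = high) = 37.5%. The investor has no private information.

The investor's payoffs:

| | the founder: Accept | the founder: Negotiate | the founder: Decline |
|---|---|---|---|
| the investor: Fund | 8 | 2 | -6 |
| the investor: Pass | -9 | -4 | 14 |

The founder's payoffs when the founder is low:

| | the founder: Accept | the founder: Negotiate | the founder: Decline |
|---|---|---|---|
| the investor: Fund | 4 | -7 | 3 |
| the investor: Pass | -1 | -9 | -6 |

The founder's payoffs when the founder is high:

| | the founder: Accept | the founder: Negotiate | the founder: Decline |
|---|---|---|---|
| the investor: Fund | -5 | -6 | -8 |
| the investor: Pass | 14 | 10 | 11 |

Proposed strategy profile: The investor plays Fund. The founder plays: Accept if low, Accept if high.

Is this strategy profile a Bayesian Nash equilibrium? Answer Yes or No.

A profile is a BNE iff every type of every player is best-responding given beliefs about the other side.
The investor plays Fund: E[Fund] = 0.625·(8) + 0.375·(8) = 8; E[Pass] = -9. Best-responding. ✓
The founder (project quality low), facing Fund: Accept gives 4, Negotiate gives -7, Decline gives 3. Proposed Accept is best. ✓
The founder (project quality high), facing Fund: Accept gives -5, Negotiate gives -6, Decline gives -8. Proposed Accept is best. ✓

Yes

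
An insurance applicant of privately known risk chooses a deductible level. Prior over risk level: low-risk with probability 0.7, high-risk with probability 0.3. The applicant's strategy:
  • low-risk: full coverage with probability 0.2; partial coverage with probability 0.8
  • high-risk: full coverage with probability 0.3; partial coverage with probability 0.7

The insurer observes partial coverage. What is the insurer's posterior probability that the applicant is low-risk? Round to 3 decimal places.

0.727

P(partial coverage) = 0.7·0.8 + 0.3·0.7 = 0.77
P(low-risk | partial coverage) = (0.7·0.8) / 0.77 = 0.56 / 0.77 = 0.727273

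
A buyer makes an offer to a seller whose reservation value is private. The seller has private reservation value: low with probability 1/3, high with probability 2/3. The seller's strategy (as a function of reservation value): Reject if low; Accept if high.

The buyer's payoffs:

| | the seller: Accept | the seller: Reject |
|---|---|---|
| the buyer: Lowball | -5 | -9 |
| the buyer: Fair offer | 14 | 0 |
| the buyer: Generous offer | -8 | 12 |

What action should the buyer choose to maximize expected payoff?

Fair offer

E[Lowball] = 1/3·(-9) + 2/3·(-5) = -19/3
E[Fair offer] = 1/3·(0) + 2/3·(14) = 28/3
E[Generous offer] = 1/3·(12) + 2/3·(-8) = -4/3
Best response: Fair offer (28/3 is the largest).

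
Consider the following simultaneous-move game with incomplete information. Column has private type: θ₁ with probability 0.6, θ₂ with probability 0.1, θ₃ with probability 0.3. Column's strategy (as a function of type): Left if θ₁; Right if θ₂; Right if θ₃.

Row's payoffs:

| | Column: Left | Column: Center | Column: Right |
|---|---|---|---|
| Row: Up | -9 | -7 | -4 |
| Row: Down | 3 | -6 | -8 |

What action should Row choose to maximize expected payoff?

E[Up] = 0.6·(-9) + 0.1·(-4) + 0.3·(-4) = -7
E[Down] = 0.6·(3) + 0.1·(-8) + 0.3·(-8) = -1.4
Best response: Down (-1.4 is the largest).

Down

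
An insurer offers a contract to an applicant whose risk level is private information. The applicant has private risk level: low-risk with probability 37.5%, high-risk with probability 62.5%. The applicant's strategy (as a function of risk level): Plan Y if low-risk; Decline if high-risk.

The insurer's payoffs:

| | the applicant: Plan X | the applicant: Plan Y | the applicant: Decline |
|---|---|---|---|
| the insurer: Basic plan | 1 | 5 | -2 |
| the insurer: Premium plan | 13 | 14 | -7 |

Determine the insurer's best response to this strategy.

Premium plan

E[Basic plan] = 0.375·(5) + 0.625·(-2) = 0.625
E[Premium plan] = 0.375·(14) + 0.625·(-7) = 0.875
Best response: Premium plan (0.875 is the largest).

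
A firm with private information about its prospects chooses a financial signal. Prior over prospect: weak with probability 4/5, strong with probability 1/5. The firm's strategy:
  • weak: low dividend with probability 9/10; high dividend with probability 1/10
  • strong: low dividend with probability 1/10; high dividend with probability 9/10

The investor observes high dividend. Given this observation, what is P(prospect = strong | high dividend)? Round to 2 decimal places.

P(high dividend) = (4/5)·(1/10) + (1/5)·(9/10) = 13/50
P(strong | high dividend) = ((1/5)·(9/10)) / (13/50) = (9/50) / (13/50) = 9/13

0.69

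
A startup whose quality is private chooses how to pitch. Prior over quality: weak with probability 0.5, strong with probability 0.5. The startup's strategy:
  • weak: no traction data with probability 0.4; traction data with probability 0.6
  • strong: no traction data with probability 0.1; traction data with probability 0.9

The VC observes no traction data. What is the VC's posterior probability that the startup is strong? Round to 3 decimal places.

P(no traction data) = 0.5·0.4 + 0.5·0.1 = 0.25
P(strong | no traction data) = (0.5·0.1) / 0.25 = 0.05 / 0.25 = 0.2

0.200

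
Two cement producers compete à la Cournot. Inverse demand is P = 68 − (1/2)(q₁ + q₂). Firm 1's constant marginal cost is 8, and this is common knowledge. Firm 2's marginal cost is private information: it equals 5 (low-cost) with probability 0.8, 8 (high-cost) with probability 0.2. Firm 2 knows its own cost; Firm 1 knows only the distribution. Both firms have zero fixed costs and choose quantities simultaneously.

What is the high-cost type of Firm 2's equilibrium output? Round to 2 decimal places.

40.80

Type-c best response for Firm 2: q₂(c) = (68 − c) − q₁/2.
Firm 1 maximizes expected profit; its first-order condition is 68 − q₁ − (1/2)E[q₂] − 8 = 0.
Substituting E[q₂] and solving: E[c₂] = 5.6, so q₁ = (68 − 2·8 + 5.6)/(3/2) = 38.4.
q₂(high-cost) = (68 − 8 − (1/2)·38.4) = 40.8.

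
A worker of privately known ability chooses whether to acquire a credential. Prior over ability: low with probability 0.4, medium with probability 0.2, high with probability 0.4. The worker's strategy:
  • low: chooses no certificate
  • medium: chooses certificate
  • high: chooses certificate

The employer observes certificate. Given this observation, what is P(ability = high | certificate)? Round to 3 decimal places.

P(certificate) = 0.4·0 + 0.2·1 + 0.4·1 = 0.6
P(high | certificate) = (0.4·1) / 0.6 = 0.4 / 0.6 = 0.666667

0.667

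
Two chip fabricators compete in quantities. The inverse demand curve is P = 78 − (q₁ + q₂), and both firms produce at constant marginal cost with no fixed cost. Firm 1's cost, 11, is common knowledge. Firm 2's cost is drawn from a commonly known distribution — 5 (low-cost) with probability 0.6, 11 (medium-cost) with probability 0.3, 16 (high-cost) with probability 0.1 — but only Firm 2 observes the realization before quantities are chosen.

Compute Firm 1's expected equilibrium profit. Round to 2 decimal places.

453.69

Type-c best response for Firm 2: q₂(c) = (78 − c)/2 − q₁/2.
Firm 1 maximizes expected profit; its first-order condition is 78 − 2q₁ − E[q₂] − 11 = 0.
Substituting E[q₂] and solving: E[c₂] = 7.9, so q₁ = (78 − 2·11 + 7.9)/3 = 21.3.
E[P] = 78 − (q₁ + E[q₂]) = 32.3; Firm 1's expected profit = (E[P] − 11)·q₁ = (32.3 − 11)·21.3 = 453.69.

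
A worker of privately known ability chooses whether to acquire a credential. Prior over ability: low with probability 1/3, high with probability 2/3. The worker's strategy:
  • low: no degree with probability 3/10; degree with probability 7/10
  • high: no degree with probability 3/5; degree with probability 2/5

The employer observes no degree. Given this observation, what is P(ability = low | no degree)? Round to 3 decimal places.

0.200

Apply Bayes' rule using the sender's strategy as the likelihood.
P(no degree) = (1/3)·(3/10) + (2/3)·(3/5) = 1/2
P(low | no degree) = ((1/3)·(3/10)) / (1/2) = (1/10) / (1/2) = 1/5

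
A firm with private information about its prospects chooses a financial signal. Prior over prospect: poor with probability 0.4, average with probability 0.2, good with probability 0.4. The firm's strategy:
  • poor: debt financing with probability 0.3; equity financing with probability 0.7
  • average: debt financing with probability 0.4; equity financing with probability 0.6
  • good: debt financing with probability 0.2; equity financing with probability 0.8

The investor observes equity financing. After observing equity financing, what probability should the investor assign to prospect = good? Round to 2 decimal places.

0.44

P(equity financing) = 0.4·0.7 + 0.2·0.6 + 0.4·0.8 = 0.72
P(good | equity financing) = (0.4·0.8) / 0.72 = 0.32 / 0.72 = 0.444444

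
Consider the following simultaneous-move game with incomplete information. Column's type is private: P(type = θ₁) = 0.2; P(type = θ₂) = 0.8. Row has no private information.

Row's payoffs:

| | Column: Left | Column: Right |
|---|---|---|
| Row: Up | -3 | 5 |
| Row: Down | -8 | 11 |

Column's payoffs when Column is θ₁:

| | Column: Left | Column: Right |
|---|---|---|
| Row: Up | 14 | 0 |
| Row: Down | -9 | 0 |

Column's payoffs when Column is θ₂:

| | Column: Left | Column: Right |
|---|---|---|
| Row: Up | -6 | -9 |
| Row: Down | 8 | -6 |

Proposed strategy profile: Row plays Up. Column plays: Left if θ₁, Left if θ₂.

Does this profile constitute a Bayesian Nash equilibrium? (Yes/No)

Row plays Up: E[Up] = 0.2·(-3) + 0.8·(-3) = -3; E[Down] = -8. Best-responding. ✓
Column (type θ₁), facing Up: Left gives 14, Right gives 0. Proposed Left is best. ✓
Column (type θ₂), facing Up: Left gives -6, Right gives -9. Proposed Left is best. ✓

Yes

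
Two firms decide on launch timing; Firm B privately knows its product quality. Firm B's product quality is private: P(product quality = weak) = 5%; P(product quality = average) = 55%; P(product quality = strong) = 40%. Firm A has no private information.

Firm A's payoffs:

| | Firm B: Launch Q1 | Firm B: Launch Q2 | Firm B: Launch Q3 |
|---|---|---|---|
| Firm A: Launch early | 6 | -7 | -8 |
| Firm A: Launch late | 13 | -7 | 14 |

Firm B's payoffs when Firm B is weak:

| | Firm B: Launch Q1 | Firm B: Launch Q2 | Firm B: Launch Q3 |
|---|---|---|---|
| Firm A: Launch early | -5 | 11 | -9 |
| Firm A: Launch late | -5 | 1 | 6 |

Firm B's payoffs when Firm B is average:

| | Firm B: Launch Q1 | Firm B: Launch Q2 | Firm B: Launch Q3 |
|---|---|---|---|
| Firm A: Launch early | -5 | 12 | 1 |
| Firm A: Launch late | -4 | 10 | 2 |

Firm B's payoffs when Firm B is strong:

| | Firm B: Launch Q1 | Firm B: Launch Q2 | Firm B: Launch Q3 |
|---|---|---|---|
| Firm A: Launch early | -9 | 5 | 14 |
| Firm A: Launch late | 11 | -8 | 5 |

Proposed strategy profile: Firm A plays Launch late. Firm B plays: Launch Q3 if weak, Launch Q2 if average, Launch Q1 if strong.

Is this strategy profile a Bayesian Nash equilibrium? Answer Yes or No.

Firm A plays Launch late: E[Launch late] = 0.05·(14) + 0.55·(-7) + 0.4·(13) = 2.05; E[Launch early] = -1.85. Best-responding. ✓
Firm B (product quality weak), facing Launch late: Launch Q1 gives -5, Launch Q2 gives 1, Launch Q3 gives 6. Proposed Launch Q3 is best. ✓
Firm B (product quality average), facing Launch late: Launch Q1 gives -4, Launch Q2 gives 10, Launch Q3 gives 2. Proposed Launch Q2 is best. ✓
Firm B (product quality strong), facing Launch late: Launch Q1 gives 11, Launch Q2 gives -8, Launch Q3 gives 5. Proposed Launch Q1 is best. ✓

Yes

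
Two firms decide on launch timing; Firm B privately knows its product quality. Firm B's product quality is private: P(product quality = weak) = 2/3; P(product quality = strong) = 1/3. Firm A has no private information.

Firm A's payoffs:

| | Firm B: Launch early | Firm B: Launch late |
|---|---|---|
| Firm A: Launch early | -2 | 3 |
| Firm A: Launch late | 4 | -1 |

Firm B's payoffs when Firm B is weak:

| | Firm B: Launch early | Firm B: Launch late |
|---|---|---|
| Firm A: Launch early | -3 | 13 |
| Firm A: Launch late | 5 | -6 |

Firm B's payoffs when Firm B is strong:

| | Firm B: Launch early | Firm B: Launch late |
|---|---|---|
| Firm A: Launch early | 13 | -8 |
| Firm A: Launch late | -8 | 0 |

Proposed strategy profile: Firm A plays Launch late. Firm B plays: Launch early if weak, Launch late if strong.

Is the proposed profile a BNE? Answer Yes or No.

Yes

Firm A plays Launch late: E[Launch late] = 2/3·(4) + 1/3·(-1) = 7/3; E[Launch early] = -1/3. Best-responding. ✓
Firm B (product quality weak), facing Launch late: Launch early gives 5, Launch late gives -6. Proposed Launch early is best. ✓
Firm B (product quality strong), facing Launch late: Launch early gives -8, Launch late gives 0. Proposed Launch late is best. ✓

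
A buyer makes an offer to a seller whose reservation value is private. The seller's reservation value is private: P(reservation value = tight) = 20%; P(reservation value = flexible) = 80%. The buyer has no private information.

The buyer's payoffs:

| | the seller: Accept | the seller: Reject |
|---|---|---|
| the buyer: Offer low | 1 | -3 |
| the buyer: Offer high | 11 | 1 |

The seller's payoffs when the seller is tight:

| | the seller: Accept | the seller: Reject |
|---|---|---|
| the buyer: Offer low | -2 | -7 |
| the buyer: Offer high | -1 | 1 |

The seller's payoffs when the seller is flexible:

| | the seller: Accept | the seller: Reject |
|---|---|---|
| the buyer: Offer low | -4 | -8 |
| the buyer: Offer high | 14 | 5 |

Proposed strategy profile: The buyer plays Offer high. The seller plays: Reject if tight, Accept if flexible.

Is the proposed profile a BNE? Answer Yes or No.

Yes

A profile is a BNE iff every type of every player is best-responding given beliefs about the other side.
The buyer plays Offer high: E[Offer high] = 0.2·(1) + 0.8·(11) = 9; E[Offer low] = 0.2. Best-responding. ✓
The seller (reservation value tight), facing Offer high: Accept gives -1, Reject gives 1. Proposed Reject is best. ✓
The seller (reservation value flexible), facing Offer high: Accept gives 14, Reject gives 5. Proposed Accept is best. ✓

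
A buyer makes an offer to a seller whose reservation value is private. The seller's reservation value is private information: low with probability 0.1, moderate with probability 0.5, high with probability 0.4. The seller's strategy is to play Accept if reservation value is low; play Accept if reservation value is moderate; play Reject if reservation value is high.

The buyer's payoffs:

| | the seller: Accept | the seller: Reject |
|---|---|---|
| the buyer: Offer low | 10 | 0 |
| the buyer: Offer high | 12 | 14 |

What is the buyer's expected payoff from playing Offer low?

6

Take the expectation over the seller's reservation value, weighting each type's action by its prior probability.
E[Offer low] = 0.1·10 + 0.5·10 + 0.4·0 = 1 + 5 + 0 = 6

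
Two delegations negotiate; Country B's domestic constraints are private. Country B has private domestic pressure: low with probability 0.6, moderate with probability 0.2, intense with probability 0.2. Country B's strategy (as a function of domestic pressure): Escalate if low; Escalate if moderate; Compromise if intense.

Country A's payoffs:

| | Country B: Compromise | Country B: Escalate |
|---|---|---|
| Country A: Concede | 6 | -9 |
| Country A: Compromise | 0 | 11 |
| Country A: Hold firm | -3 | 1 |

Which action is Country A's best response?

Compute Country A's expected payoff for each action, taking the expectation over Country B's type.
E[Concede] = 0.6·(-9) + 0.2·(-9) + 0.2·(6) = -6
E[Compromise] = 0.6·(11) + 0.2·(11) + 0.2·(0) = 8.8
E[Hold firm] = 0.6·(1) + 0.2·(1) + 0.2·(-3) = 0.2
Best response: Compromise (8.8 is the largest).

Compromise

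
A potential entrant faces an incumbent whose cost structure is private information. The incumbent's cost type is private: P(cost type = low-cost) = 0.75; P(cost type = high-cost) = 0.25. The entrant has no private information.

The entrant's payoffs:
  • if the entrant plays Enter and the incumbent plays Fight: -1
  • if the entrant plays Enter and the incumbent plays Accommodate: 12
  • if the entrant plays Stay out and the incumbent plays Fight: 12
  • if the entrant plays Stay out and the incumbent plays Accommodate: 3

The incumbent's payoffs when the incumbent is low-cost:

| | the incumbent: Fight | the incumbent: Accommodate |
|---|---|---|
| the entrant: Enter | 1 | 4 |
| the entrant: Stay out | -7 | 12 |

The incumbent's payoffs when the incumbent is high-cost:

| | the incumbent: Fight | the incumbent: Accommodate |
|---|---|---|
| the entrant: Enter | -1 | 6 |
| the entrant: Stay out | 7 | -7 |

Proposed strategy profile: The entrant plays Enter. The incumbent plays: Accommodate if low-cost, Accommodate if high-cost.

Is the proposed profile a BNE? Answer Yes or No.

The entrant plays Enter: E[Enter] = 0.75·(12) + 0.25·(12) = 12; E[Stay out] = 3. Best-responding. ✓
The incumbent (cost type low-cost), facing Enter: Fight gives 1, Accommodate gives 4. Proposed Accommodate is best. ✓
The incumbent (cost type high-cost), facing Enter: Fight gives -1, Accommodate gives 6. Proposed Accommodate is best. ✓

Yes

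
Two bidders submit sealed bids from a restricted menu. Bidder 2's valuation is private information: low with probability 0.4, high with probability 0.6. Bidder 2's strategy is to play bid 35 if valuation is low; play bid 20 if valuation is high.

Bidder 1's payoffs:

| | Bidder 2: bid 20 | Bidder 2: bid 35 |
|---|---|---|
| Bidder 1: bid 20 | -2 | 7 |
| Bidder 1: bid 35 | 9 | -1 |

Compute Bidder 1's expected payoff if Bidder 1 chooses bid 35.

E[bid 35] = 0.4·(-1) + 0.6·9 = (-0.4) + 5.4 = 5

5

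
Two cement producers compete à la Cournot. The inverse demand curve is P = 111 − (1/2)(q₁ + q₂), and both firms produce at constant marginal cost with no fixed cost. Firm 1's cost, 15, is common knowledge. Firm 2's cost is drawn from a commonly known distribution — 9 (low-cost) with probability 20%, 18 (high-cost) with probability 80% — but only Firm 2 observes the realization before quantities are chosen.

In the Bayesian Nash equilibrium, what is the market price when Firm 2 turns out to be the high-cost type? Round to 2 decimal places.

Firm 2 with cost c maximizes (111 − (1/2)(q₁+q₂) − c)·q₂, giving q₂(c) = (111 − c − (1/2)q₁).
E[c₂] = 0.2·9 + 0.8·18 = 16.2
Firm 1's FOC against E[q₂] yields q₁ = (111 − 2·15 + E[c₂])/(3/2) = (111 − 30 + 16.2)/(3/2) = 64.8.
q₂(high-cost) = 60.6, so P = 111 − (1/2)·(64.8 + 60.6) = 48.3.

48.30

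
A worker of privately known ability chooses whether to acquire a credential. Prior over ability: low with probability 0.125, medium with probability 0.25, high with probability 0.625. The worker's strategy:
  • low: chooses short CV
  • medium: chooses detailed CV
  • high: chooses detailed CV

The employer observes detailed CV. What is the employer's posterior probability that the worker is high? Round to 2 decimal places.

0.71

P(detailed CV) = 0.125·0 + 0.25·1 + 0.625·1 = 0.875
P(high | detailed CV) = (0.625·1) / 0.875 = 0.625 / 0.875 = 0.714286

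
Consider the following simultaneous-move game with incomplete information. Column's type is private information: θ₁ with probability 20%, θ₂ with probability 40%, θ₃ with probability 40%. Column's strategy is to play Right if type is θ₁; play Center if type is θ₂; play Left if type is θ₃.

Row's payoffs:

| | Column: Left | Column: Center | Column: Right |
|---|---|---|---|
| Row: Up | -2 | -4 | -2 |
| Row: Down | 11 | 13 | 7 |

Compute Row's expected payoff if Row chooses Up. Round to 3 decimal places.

-2.800

E[Up] = 0.2·(-2) + 0.4·(-4) + 0.4·(-2) = (-0.4) + (-1.6) + (-0.8) = -2.8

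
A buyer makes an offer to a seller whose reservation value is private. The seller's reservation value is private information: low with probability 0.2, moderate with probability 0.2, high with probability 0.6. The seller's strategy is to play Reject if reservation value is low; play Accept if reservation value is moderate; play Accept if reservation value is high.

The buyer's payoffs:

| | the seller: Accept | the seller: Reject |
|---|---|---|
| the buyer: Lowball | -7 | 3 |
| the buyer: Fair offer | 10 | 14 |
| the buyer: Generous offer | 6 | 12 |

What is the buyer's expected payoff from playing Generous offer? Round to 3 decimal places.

7.200

E[Generous offer] = 0.2·12 + 0.2·6 + 0.6·6 = 2.4 + 1.2 + 3.6 = 7.2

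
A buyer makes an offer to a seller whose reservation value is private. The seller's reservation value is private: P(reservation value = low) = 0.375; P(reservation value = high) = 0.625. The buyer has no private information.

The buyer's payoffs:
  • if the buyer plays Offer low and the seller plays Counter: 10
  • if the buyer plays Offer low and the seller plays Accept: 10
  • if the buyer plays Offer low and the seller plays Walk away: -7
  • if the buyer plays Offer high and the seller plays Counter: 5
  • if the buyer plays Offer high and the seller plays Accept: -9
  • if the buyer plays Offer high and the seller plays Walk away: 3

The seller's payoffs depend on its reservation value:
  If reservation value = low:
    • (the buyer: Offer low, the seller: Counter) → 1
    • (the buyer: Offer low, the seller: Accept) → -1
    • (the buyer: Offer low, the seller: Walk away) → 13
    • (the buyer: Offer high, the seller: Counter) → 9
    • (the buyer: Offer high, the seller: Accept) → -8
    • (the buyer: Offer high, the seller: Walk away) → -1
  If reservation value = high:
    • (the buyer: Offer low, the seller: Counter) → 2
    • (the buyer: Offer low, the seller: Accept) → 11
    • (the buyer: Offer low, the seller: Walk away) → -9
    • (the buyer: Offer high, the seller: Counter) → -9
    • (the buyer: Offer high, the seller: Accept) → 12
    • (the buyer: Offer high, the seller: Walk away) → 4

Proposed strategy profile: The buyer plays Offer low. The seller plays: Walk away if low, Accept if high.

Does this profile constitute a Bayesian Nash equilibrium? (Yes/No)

Yes

The buyer plays Offer low: E[Offer low] = 0.375·(-7) + 0.625·(10) = 3.625; E[Offer high] = -4.5. Best-responding. ✓
The seller (reservation value low), facing Offer low: Counter gives 1, Accept gives -1, Walk away gives 13. Proposed Walk away is best. ✓
The seller (reservation value high), facing Offer low: Counter gives 2, Accept gives 11, Walk away gives -9. Proposed Accept is best. ✓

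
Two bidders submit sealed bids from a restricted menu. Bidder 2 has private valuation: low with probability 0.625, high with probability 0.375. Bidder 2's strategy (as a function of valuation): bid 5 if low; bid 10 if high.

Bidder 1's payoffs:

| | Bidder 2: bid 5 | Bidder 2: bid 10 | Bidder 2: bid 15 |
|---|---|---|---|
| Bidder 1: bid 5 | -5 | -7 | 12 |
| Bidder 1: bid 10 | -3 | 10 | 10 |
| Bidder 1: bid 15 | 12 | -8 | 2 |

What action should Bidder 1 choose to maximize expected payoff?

bid 15

Compute Bidder 1's expected payoff for each action, taking the expectation over Bidder 2's type.
E[bid 5] = 0.625·(-5) + 0.375·(-7) = -5.75
E[bid 10] = 0.625·(-3) + 0.375·(10) = 1.875
E[bid 15] = 0.625·(12) + 0.375·(-8) = 4.5
Best response: bid 15 (4.5 is the largest).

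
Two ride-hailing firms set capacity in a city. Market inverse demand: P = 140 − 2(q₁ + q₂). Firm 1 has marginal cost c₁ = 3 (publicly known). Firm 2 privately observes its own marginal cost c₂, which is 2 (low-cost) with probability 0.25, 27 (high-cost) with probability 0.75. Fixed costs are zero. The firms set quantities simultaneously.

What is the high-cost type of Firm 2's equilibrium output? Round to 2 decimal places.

15.35

Firm 2 with cost c maximizes (140 − 2(q₁+q₂) − c)·q₂, giving q₂(c) = (140 − c − 2q₁)/4.
E[c₂] = 0.25·2 + 0.75·27 = 20.75
Firm 1's FOC against E[q₂] yields q₁ = (140 − 2·3 + E[c₂])/6 = (140 − 6 + 20.75)/6 = 25.7917.
q₂(high-cost) = (140 − 27 − 2·25.7917)/4 = 15.3542.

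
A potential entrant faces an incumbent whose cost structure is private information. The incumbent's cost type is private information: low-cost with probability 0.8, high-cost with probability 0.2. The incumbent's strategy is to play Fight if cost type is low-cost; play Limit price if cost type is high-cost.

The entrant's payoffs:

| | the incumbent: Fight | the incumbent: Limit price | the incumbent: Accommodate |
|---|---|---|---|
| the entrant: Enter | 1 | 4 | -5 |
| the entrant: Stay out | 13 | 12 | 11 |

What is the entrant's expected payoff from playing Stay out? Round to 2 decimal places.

12.80

E[Stay out] = 0.8·13 + 0.2·12 = 10.4 + 2.4 = 12.8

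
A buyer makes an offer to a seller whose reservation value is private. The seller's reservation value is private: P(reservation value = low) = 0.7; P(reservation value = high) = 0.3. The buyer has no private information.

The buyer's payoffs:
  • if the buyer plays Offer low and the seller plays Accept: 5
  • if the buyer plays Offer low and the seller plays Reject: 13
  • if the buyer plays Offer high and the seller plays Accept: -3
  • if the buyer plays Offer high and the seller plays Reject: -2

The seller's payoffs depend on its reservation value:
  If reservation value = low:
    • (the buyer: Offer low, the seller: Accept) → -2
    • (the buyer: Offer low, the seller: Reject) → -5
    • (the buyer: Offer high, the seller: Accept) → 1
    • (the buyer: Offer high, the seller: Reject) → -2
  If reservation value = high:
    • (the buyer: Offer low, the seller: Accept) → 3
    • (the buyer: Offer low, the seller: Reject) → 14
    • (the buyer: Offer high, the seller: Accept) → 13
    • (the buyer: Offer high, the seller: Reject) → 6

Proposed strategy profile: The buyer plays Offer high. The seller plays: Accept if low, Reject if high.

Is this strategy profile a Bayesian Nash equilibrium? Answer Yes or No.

A profile is a BNE iff every type of every player is best-responding given beliefs about the other side.
The buyer plays Offer high: E[Offer high] = 0.7·(-3) + 0.3·(-2) = -2.7; E[Offer low] = 7.4. Not best-responding. ✗
The seller (reservation value low), facing Offer high: Accept gives 1, Reject gives -2. Proposed Accept is best. ✓
The seller (reservation value high), facing Offer high: Accept gives 13, Reject gives 6. Proposed Reject is not best — profitable deviation exists. ✗

No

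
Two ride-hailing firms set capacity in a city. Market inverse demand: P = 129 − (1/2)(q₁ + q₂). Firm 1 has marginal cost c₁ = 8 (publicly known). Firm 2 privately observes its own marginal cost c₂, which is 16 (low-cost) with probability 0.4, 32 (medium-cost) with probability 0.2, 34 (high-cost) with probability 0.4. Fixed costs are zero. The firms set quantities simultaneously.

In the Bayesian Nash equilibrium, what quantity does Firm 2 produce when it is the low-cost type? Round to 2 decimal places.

Type-c best response for Firm 2: q₂(c) = (129 − c) − q₁/2.
Firm 1 maximizes expected profit; its first-order condition is 129 − q₁ − (1/2)E[q₂] − 8 = 0.
Substituting E[q₂] and solving: E[c₂] = 26.4, so q₁ = (129 − 2·8 + 26.4)/(3/2) = 92.9333.
q₂(low-cost) = (129 − 16 − (1/2)·92.9333) = 66.5333.

66.53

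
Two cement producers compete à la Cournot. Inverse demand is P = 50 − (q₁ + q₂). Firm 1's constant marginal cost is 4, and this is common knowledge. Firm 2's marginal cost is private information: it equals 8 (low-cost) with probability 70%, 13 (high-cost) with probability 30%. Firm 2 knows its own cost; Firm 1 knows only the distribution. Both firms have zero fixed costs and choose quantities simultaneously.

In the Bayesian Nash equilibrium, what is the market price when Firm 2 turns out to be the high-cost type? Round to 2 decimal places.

22.92

Type-c best response for Firm 2: q₂(c) = (50 − c)/2 − q₁/2.
Firm 1 maximizes expected profit; its first-order condition is 50 − 2q₁ − E[q₂] − 4 = 0.
Substituting E[q₂] and solving: E[c₂] = 9.5, so q₁ = (50 − 2·4 + 9.5)/3 = 17.1667.
q₂(high-cost) = 9.91667, so P = 50 − (17.1667 + 9.91667) = 22.9167.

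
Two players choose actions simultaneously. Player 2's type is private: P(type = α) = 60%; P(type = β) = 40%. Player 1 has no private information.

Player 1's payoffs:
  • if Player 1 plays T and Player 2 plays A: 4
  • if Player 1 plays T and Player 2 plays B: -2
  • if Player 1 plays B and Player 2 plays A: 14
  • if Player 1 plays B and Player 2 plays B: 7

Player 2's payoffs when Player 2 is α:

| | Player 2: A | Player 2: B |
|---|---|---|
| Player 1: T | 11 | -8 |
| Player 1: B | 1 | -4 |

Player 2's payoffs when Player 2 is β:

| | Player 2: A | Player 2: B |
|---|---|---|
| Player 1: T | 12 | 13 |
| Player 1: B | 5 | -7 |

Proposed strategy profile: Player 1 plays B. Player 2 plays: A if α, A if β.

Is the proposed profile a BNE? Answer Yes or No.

Yes

Player 1 plays B: E[B] = 0.6·(14) + 0.4·(14) = 14; E[T] = 4. Best-responding. ✓
Player 2 (type α), facing B: A gives 1, B gives -4. Proposed A is best. ✓
Player 2 (type β), facing B: A gives 5, B gives -7. Proposed A is best. ✓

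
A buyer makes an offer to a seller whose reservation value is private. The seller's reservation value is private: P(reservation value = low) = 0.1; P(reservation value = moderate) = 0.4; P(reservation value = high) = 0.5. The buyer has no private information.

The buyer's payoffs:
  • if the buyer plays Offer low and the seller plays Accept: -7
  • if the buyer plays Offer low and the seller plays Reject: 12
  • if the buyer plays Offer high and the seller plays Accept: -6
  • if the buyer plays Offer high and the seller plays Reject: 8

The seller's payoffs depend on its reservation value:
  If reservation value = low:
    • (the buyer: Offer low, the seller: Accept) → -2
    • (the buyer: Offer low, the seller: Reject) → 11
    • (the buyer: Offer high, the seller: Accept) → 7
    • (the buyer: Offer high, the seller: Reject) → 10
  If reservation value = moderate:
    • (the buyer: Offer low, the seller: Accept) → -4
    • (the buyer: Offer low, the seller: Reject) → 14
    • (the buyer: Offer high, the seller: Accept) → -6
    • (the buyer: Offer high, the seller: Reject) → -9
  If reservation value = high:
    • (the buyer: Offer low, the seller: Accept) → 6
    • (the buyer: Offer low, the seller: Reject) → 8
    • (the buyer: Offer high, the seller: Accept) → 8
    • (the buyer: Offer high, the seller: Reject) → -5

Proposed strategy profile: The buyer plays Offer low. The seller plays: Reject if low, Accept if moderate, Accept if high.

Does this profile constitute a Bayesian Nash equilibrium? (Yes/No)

A profile is a BNE iff every type of every player is best-responding given beliefs about the other side.
The buyer plays Offer low: E[Offer low] = 0.1·(12) + 0.4·(-7) + 0.5·(-7) = -5.1; E[Offer high] = -4.6. Not best-responding. ✗
The seller (reservation value low), facing Offer low: Accept gives -2, Reject gives 11. Proposed Reject is best. ✓
The seller (reservation value moderate), facing Offer low: Accept gives -4, Reject gives 14. Proposed Accept is not best — profitable deviation exists. ✗
The seller (reservation value high), facing Offer low: Accept gives 6, Reject gives 8. Proposed Accept is not best — profitable deviation exists. ✗

No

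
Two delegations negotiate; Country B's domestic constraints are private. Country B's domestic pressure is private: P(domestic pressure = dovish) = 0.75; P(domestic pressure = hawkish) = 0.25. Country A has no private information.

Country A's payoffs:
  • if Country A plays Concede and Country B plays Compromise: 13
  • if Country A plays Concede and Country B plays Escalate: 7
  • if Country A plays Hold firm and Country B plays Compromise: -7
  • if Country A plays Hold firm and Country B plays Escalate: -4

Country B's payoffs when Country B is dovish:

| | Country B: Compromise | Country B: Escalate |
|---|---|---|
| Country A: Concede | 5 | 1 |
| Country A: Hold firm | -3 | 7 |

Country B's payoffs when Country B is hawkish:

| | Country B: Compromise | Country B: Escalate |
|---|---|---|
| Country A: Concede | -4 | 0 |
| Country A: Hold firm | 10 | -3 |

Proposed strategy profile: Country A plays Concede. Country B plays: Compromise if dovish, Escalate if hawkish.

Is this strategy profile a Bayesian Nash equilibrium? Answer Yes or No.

Yes

Country A plays Concede: E[Concede] = 0.75·(13) + 0.25·(7) = 11.5; E[Hold firm] = -6.25. Best-responding. ✓
Country B (domestic pressure dovish), facing Concede: Compromise gives 5, Escalate gives 1. Proposed Compromise is best. ✓
Country B (domestic pressure hawkish), facing Concede: Compromise gives -4, Escalate gives 0. Proposed Escalate is best. ✓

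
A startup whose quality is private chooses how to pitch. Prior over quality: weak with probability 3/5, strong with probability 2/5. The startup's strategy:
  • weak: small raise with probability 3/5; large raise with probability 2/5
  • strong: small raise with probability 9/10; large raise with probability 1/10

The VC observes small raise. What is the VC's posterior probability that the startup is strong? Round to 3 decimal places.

P(small raise) = (3/5)·(3/5) + (2/5)·(9/10) = 18/25
P(strong | small raise) = ((2/5)·(9/10)) / (18/25) = (9/25) / (18/25) = 1/2

0.500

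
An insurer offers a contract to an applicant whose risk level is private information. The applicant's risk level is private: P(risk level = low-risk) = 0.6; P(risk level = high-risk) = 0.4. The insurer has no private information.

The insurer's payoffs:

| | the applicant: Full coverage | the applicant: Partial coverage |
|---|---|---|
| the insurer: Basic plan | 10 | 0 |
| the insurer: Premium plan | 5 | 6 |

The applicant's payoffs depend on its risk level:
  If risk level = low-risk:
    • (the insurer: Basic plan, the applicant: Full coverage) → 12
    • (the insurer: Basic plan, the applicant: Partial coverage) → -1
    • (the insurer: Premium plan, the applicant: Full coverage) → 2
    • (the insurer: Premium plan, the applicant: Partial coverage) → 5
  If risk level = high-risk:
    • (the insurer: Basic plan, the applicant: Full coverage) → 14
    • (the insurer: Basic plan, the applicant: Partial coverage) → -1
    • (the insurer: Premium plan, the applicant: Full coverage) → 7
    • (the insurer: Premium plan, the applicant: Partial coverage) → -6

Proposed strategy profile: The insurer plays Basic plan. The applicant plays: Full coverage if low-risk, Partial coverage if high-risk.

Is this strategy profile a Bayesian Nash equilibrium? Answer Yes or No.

No

The insurer plays Basic plan: E[Basic plan] = 0.6·(10) + 0.4·(0) = 6; E[Premium plan] = 5.4. Best-responding. ✓
The applicant (risk level low-risk), facing Basic plan: Full coverage gives 12, Partial coverage gives -1. Proposed Full coverage is best. ✓
The applicant (risk level high-risk), facing Basic plan: Full coverage gives 14, Partial coverage gives -1. Proposed Partial coverage is not best — profitable deviation exists. ✗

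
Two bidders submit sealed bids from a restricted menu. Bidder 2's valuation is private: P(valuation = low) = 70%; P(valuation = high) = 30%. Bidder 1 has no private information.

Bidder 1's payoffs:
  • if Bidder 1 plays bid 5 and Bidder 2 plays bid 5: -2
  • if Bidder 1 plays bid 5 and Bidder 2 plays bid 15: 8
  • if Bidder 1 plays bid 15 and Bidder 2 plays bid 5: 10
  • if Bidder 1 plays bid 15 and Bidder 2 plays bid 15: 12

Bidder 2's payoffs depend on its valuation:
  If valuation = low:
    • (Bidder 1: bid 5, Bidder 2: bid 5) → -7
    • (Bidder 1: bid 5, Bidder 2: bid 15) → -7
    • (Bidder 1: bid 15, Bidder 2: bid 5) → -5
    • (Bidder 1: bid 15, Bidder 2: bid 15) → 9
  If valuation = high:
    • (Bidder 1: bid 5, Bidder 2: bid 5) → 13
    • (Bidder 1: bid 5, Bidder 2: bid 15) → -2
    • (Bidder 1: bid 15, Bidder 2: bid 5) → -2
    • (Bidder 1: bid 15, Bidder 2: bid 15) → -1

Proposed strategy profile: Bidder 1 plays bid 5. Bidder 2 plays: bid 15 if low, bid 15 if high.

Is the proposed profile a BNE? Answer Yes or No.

No

A profile is a BNE iff every type of every player is best-responding given beliefs about the other side.
Bidder 1 plays bid 5: E[bid 5] = 0.7·(8) + 0.3·(8) = 8; E[bid 15] = 12. Not best-responding. ✗
Bidder 2 (valuation low), facing bid 5: bid 5 gives -7, bid 15 gives -7. Proposed bid 15 is best. ✓
Bidder 2 (valuation high), facing bid 5: bid 5 gives 13, bid 15 gives -2. Proposed bid 15 is not best — profitable deviation exists. ✗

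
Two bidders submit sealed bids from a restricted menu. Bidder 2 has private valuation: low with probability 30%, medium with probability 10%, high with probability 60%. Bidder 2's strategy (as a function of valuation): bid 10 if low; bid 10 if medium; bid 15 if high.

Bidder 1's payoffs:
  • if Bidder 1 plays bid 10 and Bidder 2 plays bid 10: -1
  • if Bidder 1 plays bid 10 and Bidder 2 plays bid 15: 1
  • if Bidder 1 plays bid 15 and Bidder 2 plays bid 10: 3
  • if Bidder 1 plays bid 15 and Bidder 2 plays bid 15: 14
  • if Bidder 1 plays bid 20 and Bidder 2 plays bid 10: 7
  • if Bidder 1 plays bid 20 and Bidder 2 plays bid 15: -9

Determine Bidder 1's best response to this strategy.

bid 15

E[bid 10] = 0.3·(-1) + 0.1·(-1) + 0.6·(1) = 0.2
E[bid 15] = 0.3·(3) + 0.1·(3) + 0.6·(14) = 9.6
E[bid 20] = 0.3·(7) + 0.1·(7) + 0.6·(-9) = -2.6
Best response: bid 15 (9.6 is the largest).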